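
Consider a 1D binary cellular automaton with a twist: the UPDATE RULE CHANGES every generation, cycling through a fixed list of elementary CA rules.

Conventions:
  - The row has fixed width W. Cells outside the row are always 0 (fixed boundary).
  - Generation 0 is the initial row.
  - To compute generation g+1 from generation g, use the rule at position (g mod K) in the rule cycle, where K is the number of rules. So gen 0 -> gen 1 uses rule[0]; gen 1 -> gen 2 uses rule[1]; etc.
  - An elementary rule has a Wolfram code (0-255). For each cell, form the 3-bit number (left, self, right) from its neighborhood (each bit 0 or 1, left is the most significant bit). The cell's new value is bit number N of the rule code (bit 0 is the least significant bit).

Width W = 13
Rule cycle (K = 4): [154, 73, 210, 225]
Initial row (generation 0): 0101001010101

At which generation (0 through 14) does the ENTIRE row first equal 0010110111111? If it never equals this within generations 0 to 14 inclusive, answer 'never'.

Gen 0: 0101001010101
Gen 1 (rule 154): 1000110000000
Gen 2 (rule 73): 0010110111111
Gen 3 (rule 210): 0100010011111
Gen 4 (rule 225): 0001000001111
Gen 5 (rule 154): 0010100011110
Gen 6 (rule 73): 1000001010010
Gen 7 (rule 210): 0100010001101
Gen 8 (rule 225): 0001000100110
Gen 9 (rule 154): 0010101011101
Gen 10 (rule 73): 1000000010100
Gen 11 (rule 210): 0100000100010
Gen 12 (rule 225): 0001110001000
Gen 13 (rule 154): 0011101010100
Gen 14 (rule 73): 1010100000001

Answer: 2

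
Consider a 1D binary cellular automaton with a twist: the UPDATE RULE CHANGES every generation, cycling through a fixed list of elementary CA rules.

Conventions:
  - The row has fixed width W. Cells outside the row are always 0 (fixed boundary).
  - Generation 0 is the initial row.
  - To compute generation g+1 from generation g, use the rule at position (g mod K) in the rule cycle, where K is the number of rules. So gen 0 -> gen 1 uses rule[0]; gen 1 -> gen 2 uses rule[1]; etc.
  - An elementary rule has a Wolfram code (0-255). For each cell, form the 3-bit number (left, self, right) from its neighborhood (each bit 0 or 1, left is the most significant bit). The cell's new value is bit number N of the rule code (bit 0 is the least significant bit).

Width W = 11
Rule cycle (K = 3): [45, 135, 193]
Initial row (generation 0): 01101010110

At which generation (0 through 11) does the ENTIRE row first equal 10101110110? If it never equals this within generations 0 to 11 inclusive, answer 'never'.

Answer: never

Derivation:
Gen 0: 01101010110
Gen 1 (rule 45): 01011111100
Gen 2 (rule 135): 11001111001
Gen 3 (rule 193): 01000111000
Gen 4 (rule 45): 01010100011
Gen 5 (rule 135): 11010101100
Gen 6 (rule 193): 01000000101
Gen 7 (rule 45): 01011110111
Gen 8 (rule 135): 11001100010
Gen 9 (rule 193): 01000101000
Gen 10 (rule 45): 01010111011
Gen 11 (rule 135): 11010010000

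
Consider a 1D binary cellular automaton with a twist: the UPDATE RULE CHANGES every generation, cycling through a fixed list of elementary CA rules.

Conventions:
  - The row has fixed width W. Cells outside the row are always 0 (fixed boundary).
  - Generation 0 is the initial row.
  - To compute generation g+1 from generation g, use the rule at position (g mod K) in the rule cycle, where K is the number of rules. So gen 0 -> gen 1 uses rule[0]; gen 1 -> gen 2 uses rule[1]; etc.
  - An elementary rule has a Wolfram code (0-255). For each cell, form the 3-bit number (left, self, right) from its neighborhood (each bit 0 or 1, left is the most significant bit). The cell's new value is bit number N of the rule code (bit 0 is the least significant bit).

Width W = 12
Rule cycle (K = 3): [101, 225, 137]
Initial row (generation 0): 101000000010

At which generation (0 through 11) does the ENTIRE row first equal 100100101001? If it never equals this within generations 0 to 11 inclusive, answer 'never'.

Gen 0: 101000000010
Gen 1 (rule 101): 111011111010
Gen 2 (rule 225): 011101111100
Gen 3 (rule 137): 011001111001
Gen 4 (rule 101): 001000001001
Gen 5 (rule 225): 100011100000
Gen 6 (rule 137): 001011001111
Gen 7 (rule 101): 101101000001
Gen 8 (rule 225): 010110011100
Gen 9 (rule 137): 000100011001
Gen 10 (rule 101): 110101001001
Gen 11 (rule 225): 011010000000

Answer: never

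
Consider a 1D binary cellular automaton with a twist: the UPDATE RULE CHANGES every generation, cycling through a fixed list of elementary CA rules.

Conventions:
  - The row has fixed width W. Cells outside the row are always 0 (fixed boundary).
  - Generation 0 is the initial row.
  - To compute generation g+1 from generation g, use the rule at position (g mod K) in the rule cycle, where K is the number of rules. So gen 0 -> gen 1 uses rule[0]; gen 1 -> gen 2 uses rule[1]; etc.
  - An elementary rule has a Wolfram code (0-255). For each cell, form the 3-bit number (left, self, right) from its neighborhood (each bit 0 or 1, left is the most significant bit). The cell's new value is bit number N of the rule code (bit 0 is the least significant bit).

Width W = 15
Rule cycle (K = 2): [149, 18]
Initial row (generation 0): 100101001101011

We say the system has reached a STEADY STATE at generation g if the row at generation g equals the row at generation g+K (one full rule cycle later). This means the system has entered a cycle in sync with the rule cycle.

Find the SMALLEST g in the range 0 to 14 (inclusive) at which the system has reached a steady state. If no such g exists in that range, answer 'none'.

Answer: 4

Derivation:
Gen 0: 100101001101011
Gen 1 (rule 149): 110101100001000
Gen 2 (rule 18): 000000010010100
Gen 3 (rule 149): 111111011010111
Gen 4 (rule 18): 000000000000000
Gen 5 (rule 149): 111111111111111
Gen 6 (rule 18): 000000000000000
Gen 7 (rule 149): 111111111111111
Gen 8 (rule 18): 000000000000000
Gen 9 (rule 149): 111111111111111
Gen 10 (rule 18): 000000000000000
Gen 11 (rule 149): 111111111111111
Gen 12 (rule 18): 000000000000000
Gen 13 (rule 149): 111111111111111
Gen 14 (rule 18): 000000000000000
Gen 15 (rule 149): 111111111111111
Gen 16 (rule 18): 000000000000000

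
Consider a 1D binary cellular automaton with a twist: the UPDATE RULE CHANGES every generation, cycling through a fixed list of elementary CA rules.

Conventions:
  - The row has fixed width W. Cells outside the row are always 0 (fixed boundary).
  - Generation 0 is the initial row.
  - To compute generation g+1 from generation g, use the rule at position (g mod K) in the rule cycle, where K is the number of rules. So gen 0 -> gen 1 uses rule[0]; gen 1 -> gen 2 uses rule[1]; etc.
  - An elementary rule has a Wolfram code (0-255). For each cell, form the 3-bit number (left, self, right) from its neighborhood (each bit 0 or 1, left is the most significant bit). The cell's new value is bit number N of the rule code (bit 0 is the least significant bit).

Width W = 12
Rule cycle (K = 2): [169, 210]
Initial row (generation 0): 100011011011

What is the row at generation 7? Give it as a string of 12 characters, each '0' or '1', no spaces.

Gen 0: 100011011011
Gen 1 (rule 169): 001010110110
Gen 2 (rule 210): 010000010011
Gen 3 (rule 169): 000111000010
Gen 4 (rule 210): 001011100101
Gen 5 (rule 169): 100111000010
Gen 6 (rule 210): 011011100101
Gen 7 (rule 169): 010111000010

Answer: 010111000010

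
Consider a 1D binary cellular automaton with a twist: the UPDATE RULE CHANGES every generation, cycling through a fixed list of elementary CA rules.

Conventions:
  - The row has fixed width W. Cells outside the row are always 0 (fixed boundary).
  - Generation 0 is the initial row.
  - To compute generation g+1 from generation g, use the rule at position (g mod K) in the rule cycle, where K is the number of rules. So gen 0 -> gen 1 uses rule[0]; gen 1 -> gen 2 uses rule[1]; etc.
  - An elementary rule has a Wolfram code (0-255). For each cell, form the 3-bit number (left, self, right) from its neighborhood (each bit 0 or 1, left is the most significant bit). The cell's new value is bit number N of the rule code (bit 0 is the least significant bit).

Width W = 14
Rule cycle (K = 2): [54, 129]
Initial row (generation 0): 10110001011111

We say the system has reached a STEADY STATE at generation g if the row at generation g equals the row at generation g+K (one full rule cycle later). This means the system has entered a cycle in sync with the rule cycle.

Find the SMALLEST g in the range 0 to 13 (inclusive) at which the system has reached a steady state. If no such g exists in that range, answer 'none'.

Answer: none

Derivation:
Gen 0: 10110001011111
Gen 1 (rule 54): 11001011100000
Gen 2 (rule 129): 00000001001111
Gen 3 (rule 54): 00000011110000
Gen 4 (rule 129): 11111001100111
Gen 5 (rule 54): 00000110011000
Gen 6 (rule 129): 11110000000011
Gen 7 (rule 54): 00001000000100
Gen 8 (rule 129): 11100011110001
Gen 9 (rule 54): 00010100001011
Gen 10 (rule 129): 11000001100000
Gen 11 (rule 54): 00100010010000
Gen 12 (rule 129): 10001000000111
Gen 13 (rule 54): 11011100001000
Gen 14 (rule 129): 00001001100011
Gen 15 (rule 54): 00011110010100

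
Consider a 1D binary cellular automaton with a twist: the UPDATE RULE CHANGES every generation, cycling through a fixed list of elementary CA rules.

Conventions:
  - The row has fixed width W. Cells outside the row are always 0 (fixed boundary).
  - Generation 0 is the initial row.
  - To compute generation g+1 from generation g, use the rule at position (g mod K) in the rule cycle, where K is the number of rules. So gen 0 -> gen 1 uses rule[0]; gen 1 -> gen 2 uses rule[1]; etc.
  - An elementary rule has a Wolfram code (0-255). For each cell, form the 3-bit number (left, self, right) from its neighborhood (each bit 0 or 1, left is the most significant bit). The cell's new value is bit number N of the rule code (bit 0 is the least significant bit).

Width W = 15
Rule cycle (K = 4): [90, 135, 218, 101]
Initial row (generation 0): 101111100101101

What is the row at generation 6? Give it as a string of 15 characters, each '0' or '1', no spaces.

Gen 0: 101111100101101
Gen 1 (rule 90): 001000111001100
Gen 2 (rule 135): 111011010010001
Gen 3 (rule 218): 111011001101010
Gen 4 (rule 101): 001101000111110
Gen 5 (rule 90): 011100101100011
Gen 6 (rule 135): 101001100001100

Answer: 101001100001100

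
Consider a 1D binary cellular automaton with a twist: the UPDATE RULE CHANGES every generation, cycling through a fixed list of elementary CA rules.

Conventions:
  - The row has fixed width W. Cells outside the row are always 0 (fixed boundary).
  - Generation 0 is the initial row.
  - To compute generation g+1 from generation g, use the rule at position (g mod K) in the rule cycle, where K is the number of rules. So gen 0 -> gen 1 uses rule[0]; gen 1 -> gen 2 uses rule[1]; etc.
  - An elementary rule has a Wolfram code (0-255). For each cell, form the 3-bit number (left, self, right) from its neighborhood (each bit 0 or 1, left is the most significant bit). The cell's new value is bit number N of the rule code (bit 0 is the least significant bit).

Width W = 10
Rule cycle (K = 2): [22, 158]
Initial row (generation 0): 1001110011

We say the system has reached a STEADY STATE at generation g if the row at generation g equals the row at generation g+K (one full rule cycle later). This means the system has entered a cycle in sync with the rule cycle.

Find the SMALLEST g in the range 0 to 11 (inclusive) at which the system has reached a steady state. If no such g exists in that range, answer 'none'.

Answer: 7

Derivation:
Gen 0: 1001110011
Gen 1 (rule 22): 1110001100
Gen 2 (rule 158): 1101011010
Gen 3 (rule 22): 0001000011
Gen 4 (rule 158): 0011100110
Gen 5 (rule 22): 0100011001
Gen 6 (rule 158): 1110110111
Gen 7 (rule 22): 0000000000
Gen 8 (rule 158): 0000000000
Gen 9 (rule 22): 0000000000
Gen 10 (rule 158): 0000000000
Gen 11 (rule 22): 0000000000
Gen 12 (rule 158): 0000000000
Gen 13 (rule 22): 0000000000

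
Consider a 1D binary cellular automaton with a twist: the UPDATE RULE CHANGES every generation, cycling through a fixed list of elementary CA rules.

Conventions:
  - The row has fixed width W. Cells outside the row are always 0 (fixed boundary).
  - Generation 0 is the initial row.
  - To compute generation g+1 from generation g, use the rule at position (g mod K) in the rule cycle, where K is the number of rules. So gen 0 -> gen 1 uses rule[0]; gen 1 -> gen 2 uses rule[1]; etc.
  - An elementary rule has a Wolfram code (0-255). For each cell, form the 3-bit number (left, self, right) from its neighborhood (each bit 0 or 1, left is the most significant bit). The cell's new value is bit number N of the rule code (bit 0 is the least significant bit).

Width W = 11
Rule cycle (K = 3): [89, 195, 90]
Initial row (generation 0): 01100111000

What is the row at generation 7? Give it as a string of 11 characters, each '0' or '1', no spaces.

Gen 0: 01100111000
Gen 1 (rule 89): 01110101111
Gen 2 (rule 195): 10110000111
Gen 3 (rule 90): 00111001101
Gen 4 (rule 89): 10101101100
Gen 5 (rule 195): 00000100101
Gen 6 (rule 90): 00001011000
Gen 7 (rule 89): 11100011111

Answer: 11100011111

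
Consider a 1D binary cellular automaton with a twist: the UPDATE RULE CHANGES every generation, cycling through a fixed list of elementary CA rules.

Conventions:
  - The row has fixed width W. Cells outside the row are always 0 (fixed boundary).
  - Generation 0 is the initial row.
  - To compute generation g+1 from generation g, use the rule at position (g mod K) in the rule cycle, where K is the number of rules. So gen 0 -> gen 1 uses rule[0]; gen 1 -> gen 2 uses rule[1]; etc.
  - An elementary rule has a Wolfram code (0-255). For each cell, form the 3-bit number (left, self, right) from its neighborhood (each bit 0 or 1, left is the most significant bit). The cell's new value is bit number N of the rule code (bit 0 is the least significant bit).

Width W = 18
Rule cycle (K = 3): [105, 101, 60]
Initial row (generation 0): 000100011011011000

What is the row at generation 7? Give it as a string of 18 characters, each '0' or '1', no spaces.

Gen 0: 000100011011011000
Gen 1 (rule 105): 110001011111111011
Gen 2 (rule 101): 010101100000001101
Gen 3 (rule 60): 011111010000001011
Gen 4 (rule 105): 010001100111100111
Gen 5 (rule 101): 010100100000100001
Gen 6 (rule 60): 011110110000110001
Gen 7 (rule 105): 010011110110110100

Answer: 010011110110110100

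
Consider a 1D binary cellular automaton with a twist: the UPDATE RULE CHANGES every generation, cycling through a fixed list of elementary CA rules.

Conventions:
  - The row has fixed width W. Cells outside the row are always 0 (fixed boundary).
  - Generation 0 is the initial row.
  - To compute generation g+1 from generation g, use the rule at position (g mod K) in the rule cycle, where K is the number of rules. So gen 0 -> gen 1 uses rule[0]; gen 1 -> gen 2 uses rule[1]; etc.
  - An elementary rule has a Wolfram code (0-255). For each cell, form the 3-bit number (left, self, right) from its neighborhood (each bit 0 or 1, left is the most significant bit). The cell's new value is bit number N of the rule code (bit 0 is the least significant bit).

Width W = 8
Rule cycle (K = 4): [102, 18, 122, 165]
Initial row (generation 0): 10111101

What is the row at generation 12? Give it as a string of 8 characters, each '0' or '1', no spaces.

Gen 0: 10111101
Gen 1 (rule 102): 11000111
Gen 2 (rule 18): 00101000
Gen 3 (rule 122): 01010100
Gen 4 (rule 165): 01111101
Gen 5 (rule 102): 10000111
Gen 6 (rule 18): 01001000
Gen 7 (rule 122): 10110100
Gen 8 (rule 165): 11001101
Gen 9 (rule 102): 01010111
Gen 10 (rule 18): 10000000
Gen 11 (rule 122): 01000000
Gen 12 (rule 165): 01011111

Answer: 01011111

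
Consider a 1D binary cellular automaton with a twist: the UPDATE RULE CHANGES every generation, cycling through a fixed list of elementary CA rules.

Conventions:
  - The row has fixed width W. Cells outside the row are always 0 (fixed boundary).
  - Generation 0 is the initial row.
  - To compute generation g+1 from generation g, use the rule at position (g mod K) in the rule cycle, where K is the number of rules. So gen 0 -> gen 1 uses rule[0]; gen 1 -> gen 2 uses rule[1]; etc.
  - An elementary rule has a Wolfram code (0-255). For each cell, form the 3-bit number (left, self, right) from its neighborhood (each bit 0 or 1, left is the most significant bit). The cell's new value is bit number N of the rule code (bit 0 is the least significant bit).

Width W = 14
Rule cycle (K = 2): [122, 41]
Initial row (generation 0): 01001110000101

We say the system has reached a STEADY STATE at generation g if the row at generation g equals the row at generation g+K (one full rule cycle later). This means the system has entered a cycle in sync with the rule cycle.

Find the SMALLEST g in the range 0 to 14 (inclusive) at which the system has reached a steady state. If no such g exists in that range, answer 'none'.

Gen 0: 01001110000101
Gen 1 (rule 122): 10111011001010
Gen 2 (rule 41): 01100110000100
Gen 3 (rule 122): 11111111001010
Gen 4 (rule 41): 10000000000100
Gen 5 (rule 122): 01000000001010
Gen 6 (rule 41): 00011111100100
Gen 7 (rule 122): 00110000111010
Gen 8 (rule 41): 10100110100100
Gen 9 (rule 122): 01011111011010
Gen 10 (rule 41): 00110000110100
Gen 11 (rule 122): 01111001111010
Gen 12 (rule 41): 01000001000100
Gen 13 (rule 122): 10100010101010
Gen 14 (rule 41): 01001001010100
Gen 15 (rule 122): 10110110101010
Gen 16 (rule 41): 01101101010100

Answer: none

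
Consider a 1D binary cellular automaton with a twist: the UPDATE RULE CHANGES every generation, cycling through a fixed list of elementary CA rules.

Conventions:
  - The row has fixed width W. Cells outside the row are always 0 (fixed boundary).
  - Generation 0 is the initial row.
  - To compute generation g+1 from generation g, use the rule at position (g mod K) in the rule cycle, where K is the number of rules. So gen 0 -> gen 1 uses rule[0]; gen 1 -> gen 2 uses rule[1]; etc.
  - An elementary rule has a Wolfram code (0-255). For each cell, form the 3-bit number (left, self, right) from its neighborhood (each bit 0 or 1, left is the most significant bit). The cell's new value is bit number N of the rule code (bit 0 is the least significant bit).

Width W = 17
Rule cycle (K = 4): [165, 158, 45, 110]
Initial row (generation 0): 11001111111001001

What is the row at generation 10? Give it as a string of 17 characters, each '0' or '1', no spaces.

Answer: 10101101111110111

Derivation:
Gen 0: 11001111111001001
Gen 1 (rule 165): 00000111110001001
Gen 2 (rule 158): 00001111101011111
Gen 3 (rule 45): 11101000011110000
Gen 4 (rule 110): 10111000110010000
Gen 5 (rule 165): 11010010000010111
Gen 6 (rule 158): 10011111000110110
Gen 7 (rule 45): 10010000010101100
Gen 8 (rule 110): 10110000111111100
Gen 9 (rule 165): 11000110011111001
Gen 10 (rule 158): 10101101111110111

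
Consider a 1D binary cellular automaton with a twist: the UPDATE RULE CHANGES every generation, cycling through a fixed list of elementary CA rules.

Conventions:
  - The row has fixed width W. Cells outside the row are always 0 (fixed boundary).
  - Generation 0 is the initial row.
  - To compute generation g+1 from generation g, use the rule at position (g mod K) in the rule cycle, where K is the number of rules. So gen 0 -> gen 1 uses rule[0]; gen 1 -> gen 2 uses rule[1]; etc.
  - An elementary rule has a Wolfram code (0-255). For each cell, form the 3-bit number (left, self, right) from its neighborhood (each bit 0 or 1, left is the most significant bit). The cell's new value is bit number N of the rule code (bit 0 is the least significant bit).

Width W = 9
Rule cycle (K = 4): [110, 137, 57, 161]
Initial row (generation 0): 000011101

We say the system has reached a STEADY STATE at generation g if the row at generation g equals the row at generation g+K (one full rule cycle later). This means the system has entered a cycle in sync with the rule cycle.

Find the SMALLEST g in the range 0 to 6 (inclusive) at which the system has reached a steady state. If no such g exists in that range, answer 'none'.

Gen 0: 000011101
Gen 1 (rule 110): 000110111
Gen 2 (rule 137): 110100110
Gen 3 (rule 57): 101010101
Gen 4 (rule 161): 010101010
Gen 5 (rule 110): 111111110
Gen 6 (rule 137): 111111100
Gen 7 (rule 57): 100000011
Gen 8 (rule 161): 001111000
Gen 9 (rule 110): 011001000
Gen 10 (rule 137): 010000011

Answer: none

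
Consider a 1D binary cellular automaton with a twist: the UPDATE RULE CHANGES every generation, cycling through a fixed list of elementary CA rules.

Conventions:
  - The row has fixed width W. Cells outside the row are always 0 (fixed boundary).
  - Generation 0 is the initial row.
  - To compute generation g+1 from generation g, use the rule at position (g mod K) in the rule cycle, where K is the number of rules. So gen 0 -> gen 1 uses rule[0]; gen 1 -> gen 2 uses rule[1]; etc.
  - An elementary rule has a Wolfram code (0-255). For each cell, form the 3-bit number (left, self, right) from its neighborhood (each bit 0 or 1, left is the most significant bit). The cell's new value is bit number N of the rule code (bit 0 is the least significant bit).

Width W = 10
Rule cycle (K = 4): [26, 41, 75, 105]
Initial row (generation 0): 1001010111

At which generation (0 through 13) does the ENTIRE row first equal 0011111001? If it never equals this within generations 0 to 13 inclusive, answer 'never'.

Gen 0: 1001010111
Gen 1 (rule 26): 0110000100
Gen 2 (rule 41): 0100110001
Gen 3 (rule 75): 1001110110
Gen 4 (rule 105): 0001011110
Gen 5 (rule 26): 0010010001
Gen 6 (rule 41): 1000000100
Gen 7 (rule 75): 0011111001
Gen 8 (rule 105): 1010001000
Gen 9 (rule 26): 0001010100
Gen 10 (rule 41): 1100101001
Gen 11 (rule 75): 1101000010
Gen 12 (rule 105): 1110011000
Gen 13 (rule 26): 1001110100

Answer: 7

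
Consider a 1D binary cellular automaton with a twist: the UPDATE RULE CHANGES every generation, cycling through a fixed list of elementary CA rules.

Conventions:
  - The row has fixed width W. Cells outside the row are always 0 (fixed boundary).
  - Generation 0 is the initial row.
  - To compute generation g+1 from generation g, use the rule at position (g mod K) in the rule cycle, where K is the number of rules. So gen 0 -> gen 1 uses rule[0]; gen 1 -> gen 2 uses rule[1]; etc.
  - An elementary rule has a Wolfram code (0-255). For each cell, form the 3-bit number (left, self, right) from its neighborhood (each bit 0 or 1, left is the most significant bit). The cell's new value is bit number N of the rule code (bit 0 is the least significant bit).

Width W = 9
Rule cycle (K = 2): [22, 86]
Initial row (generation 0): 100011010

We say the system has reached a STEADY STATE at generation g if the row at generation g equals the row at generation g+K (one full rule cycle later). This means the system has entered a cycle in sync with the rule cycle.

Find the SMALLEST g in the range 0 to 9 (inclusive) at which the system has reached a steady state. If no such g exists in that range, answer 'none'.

Answer: 7

Derivation:
Gen 0: 100011010
Gen 1 (rule 22): 110100011
Gen 2 (rule 86): 010110101
Gen 3 (rule 22): 110000101
Gen 4 (rule 86): 011001101
Gen 5 (rule 22): 100110001
Gen 6 (rule 86): 111011011
Gen 7 (rule 22): 000000000
Gen 8 (rule 86): 000000000
Gen 9 (rule 22): 000000000
Gen 10 (rule 86): 000000000
Gen 11 (rule 22): 000000000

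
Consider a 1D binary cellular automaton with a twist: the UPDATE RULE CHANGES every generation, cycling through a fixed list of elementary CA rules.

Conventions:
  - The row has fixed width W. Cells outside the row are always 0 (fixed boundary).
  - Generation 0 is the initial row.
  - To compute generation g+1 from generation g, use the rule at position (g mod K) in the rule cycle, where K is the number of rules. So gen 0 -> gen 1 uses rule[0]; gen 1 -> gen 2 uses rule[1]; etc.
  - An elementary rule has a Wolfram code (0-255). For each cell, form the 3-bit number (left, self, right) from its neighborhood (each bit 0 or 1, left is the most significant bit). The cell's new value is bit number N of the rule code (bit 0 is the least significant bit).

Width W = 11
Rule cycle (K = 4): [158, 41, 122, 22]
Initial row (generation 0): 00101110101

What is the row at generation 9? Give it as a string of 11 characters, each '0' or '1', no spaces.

Answer: 11011010100

Derivation:
Gen 0: 00101110101
Gen 1 (rule 158): 01101100101
Gen 2 (rule 41): 01011000010
Gen 3 (rule 122): 10111100101
Gen 4 (rule 22): 10000011101
Gen 5 (rule 158): 11000111001
Gen 6 (rule 41): 10010100000
Gen 7 (rule 122): 01101010000
Gen 8 (rule 22): 10001011000
Gen 9 (rule 158): 11011010100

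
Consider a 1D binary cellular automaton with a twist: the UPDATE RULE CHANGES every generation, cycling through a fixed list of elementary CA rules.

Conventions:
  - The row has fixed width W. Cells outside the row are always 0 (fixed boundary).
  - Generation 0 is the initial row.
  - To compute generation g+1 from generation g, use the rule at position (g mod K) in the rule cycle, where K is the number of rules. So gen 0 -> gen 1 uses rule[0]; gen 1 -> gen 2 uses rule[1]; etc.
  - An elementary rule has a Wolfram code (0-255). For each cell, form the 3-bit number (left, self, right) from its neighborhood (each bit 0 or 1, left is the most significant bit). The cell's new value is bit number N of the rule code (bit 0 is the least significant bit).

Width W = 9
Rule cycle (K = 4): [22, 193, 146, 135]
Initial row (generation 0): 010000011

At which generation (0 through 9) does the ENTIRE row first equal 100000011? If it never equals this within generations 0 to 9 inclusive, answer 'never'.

Answer: 5

Derivation:
Gen 0: 010000011
Gen 1 (rule 22): 111000100
Gen 2 (rule 193): 011010001
Gen 3 (rule 146): 100001010
Gen 4 (rule 135): 101111010
Gen 5 (rule 22): 100000011
Gen 6 (rule 193): 001111001
Gen 7 (rule 146): 010110110
Gen 8 (rule 135): 110000000
Gen 9 (rule 22): 001000000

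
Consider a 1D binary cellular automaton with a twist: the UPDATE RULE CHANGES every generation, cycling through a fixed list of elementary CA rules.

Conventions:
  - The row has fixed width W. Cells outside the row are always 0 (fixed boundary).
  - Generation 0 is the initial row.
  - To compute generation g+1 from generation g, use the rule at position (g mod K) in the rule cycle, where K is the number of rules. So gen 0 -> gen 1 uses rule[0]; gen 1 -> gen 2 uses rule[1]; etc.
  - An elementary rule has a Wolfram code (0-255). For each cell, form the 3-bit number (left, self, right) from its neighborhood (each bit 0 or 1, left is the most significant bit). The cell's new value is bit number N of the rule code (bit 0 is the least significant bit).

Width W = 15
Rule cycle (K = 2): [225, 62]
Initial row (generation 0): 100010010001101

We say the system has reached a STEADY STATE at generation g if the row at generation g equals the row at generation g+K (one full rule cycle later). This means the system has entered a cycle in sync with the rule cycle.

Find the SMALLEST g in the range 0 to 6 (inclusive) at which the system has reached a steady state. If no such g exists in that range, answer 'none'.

Gen 0: 100010010001101
Gen 1 (rule 225): 001000000100110
Gen 2 (rule 62): 011100001111101
Gen 3 (rule 225): 001101100111110
Gen 4 (rule 62): 011011011100001
Gen 5 (rule 225): 001101101101100
Gen 6 (rule 62): 011011011011010
Gen 7 (rule 225): 001101101101100
Gen 8 (rule 62): 011011011011010

Answer: 5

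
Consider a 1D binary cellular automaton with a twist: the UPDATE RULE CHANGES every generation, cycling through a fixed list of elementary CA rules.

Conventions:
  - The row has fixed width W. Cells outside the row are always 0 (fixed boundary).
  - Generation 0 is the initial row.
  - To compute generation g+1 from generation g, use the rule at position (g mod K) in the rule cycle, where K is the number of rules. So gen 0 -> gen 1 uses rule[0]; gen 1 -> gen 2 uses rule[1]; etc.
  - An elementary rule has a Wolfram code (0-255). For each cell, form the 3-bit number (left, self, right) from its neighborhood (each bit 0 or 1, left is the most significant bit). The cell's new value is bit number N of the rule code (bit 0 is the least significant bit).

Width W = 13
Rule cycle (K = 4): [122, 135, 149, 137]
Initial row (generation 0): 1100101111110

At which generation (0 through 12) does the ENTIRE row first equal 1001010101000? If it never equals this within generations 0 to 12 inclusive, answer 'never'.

Answer: never

Derivation:
Gen 0: 1100101111110
Gen 1 (rule 122): 1111011000011
Gen 2 (rule 135): 0110000011100
Gen 3 (rule 149): 0001111001011
Gen 4 (rule 137): 1101110000010
Gen 5 (rule 122): 1111011000101
Gen 6 (rule 135): 0110000011101
Gen 7 (rule 149): 0001111001001
Gen 8 (rule 137): 1101110000000
Gen 9 (rule 122): 1111011000000
Gen 10 (rule 135): 0110000011111
Gen 11 (rule 149): 0001111001110
Gen 12 (rule 137): 1101110001100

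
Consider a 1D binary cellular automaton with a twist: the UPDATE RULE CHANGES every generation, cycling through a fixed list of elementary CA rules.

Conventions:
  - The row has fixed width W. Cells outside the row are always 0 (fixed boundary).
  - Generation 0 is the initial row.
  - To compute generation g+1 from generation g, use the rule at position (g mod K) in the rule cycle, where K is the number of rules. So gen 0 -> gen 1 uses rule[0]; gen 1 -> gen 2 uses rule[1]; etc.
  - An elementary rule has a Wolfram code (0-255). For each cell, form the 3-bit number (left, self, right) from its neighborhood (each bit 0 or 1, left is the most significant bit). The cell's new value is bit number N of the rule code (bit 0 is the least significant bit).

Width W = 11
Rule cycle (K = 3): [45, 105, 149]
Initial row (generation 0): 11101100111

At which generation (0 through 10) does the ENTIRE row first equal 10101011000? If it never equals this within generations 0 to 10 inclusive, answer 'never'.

Gen 0: 11101100111
Gen 1 (rule 45): 10011000100
Gen 2 (rule 105): 00011010001
Gen 3 (rule 149): 11000011101
Gen 4 (rule 45): 10011010011
Gen 5 (rule 105): 00011100011
Gen 6 (rule 149): 11001011000
Gen 7 (rule 45): 10001110011
Gen 8 (rule 105): 00101010011
Gen 9 (rule 149): 10101011000
Gen 10 (rule 45): 11111110011

Answer: 9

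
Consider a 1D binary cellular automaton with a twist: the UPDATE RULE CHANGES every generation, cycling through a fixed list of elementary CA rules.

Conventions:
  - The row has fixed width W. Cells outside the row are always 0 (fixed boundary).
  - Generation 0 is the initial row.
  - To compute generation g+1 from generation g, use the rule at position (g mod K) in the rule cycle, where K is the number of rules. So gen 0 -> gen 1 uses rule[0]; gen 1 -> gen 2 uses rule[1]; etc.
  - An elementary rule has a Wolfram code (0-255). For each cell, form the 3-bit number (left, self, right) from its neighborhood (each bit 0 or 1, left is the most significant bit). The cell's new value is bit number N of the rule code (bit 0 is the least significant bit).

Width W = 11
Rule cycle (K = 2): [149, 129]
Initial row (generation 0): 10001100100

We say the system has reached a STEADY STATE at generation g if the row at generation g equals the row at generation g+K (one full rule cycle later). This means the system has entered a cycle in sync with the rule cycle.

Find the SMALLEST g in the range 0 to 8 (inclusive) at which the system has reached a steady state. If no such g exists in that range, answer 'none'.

Answer: none

Derivation:
Gen 0: 10001100100
Gen 1 (rule 149): 11100010111
Gen 2 (rule 129): 01001000010
Gen 3 (rule 149): 01101111011
Gen 4 (rule 129): 00000110000
Gen 5 (rule 149): 11110001111
Gen 6 (rule 129): 01100100110
Gen 7 (rule 149): 00010110001
Gen 8 (rule 129): 11000000100
Gen 9 (rule 149): 00111110111
Gen 10 (rule 129): 10011100010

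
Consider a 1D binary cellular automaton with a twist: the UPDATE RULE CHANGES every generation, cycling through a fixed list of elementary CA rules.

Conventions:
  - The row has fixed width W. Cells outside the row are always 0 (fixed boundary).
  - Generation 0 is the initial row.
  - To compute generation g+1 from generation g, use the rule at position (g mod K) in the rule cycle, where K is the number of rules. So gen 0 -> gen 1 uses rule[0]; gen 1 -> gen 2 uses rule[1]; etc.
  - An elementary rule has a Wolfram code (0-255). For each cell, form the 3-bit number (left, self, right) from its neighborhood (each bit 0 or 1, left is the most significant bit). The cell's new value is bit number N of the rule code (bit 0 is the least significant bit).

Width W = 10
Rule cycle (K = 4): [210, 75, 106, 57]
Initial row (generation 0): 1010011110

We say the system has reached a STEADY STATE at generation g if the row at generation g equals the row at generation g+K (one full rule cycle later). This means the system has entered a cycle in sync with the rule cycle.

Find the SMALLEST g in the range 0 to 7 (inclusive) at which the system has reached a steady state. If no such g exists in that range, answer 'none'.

Gen 0: 1010011110
Gen 1 (rule 210): 0001101111
Gen 2 (rule 75): 1111101001
Gen 3 (rule 106): 1000110010
Gen 4 (rule 57): 0110101001
Gen 5 (rule 210): 1010000110
Gen 6 (rule 75): 0000111110
Gen 7 (rule 106): 0001100010
Gen 8 (rule 57): 1101011001
Gen 9 (rule 210): 0100001110
Gen 10 (rule 75): 1001111010
Gen 11 (rule 106): 0011001100

Answer: none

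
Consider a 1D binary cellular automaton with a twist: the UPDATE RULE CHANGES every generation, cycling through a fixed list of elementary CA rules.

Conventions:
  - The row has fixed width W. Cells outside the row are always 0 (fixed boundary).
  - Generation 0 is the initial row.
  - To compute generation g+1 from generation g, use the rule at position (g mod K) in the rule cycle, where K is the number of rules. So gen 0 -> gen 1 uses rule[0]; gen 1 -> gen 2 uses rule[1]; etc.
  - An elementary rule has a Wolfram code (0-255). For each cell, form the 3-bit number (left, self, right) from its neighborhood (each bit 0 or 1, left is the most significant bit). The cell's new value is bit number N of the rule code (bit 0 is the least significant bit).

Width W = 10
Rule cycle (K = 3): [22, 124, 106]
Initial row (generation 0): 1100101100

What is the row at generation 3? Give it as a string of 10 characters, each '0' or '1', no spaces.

Answer: 0101110111

Derivation:
Gen 0: 1100101100
Gen 1 (rule 22): 0011100010
Gen 2 (rule 124): 0010110011
Gen 3 (rule 106): 0101110111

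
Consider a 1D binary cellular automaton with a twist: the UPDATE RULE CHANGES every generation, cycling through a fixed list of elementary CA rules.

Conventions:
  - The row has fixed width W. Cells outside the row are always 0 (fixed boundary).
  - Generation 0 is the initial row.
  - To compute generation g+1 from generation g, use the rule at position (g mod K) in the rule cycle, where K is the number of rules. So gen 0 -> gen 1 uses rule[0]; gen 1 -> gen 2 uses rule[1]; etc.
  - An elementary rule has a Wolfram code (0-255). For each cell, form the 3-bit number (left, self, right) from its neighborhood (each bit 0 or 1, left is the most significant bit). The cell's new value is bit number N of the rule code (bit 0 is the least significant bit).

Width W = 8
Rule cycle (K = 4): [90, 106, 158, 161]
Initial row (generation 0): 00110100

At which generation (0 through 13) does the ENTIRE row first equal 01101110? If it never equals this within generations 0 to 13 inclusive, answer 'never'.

Answer: never

Derivation:
Gen 0: 00110100
Gen 1 (rule 90): 01110010
Gen 2 (rule 106): 11010100
Gen 3 (rule 158): 10010110
Gen 4 (rule 161): 00001000
Gen 5 (rule 90): 00010100
Gen 6 (rule 106): 00101000
Gen 7 (rule 158): 01101100
Gen 8 (rule 161): 00010001
Gen 9 (rule 90): 00101010
Gen 10 (rule 106): 01010100
Gen 11 (rule 158): 11010110
Gen 12 (rule 161): 00101000
Gen 13 (rule 90): 01000100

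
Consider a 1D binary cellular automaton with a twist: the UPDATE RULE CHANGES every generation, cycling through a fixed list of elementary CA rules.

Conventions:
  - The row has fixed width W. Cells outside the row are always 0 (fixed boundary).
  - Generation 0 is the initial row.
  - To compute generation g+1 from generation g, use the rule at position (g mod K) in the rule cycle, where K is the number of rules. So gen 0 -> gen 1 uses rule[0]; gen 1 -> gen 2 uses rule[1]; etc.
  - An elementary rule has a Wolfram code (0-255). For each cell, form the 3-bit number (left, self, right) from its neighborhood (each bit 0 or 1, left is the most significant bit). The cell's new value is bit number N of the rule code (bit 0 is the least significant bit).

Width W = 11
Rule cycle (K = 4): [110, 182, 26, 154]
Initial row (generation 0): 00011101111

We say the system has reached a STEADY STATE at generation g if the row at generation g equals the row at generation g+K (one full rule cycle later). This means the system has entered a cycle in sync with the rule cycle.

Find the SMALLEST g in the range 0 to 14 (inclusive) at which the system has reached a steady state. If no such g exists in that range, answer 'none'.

Gen 0: 00011101111
Gen 1 (rule 110): 00110111001
Gen 2 (rule 182): 01001010111
Gen 3 (rule 26): 10110000100
Gen 4 (rule 154): 00101001010
Gen 5 (rule 110): 01111011110
Gen 6 (rule 182): 10110101101
Gen 7 (rule 26): 00100001000
Gen 8 (rule 154): 01010010100
Gen 9 (rule 110): 11110111100
Gen 10 (rule 182): 01101011010
Gen 11 (rule 26): 11000010001
Gen 12 (rule 154): 10100101010
Gen 13 (rule 110): 11101111110
Gen 14 (rule 182): 01010111101
Gen 15 (rule 26): 10000100000
Gen 16 (rule 154): 01001010000
Gen 17 (rule 110): 11011110000
Gen 18 (rule 182): 00101101000

Answer: none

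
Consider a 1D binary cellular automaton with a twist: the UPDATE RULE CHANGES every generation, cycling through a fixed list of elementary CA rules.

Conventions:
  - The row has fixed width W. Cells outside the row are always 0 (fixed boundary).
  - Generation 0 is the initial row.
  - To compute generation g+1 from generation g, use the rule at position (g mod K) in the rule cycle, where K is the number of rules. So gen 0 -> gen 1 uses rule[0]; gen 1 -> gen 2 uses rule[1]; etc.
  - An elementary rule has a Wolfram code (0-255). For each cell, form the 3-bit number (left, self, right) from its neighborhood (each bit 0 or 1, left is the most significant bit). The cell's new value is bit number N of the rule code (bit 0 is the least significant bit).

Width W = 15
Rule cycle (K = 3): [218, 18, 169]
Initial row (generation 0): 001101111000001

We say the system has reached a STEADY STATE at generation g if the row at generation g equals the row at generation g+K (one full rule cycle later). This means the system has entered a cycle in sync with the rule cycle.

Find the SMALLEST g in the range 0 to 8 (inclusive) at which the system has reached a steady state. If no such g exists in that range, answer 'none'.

Answer: 8

Derivation:
Gen 0: 001101111000001
Gen 1 (rule 218): 011101111100010
Gen 2 (rule 18): 100000000010101
Gen 3 (rule 169): 001111111001010
Gen 4 (rule 218): 011111111110001
Gen 5 (rule 18): 100000000001010
Gen 6 (rule 169): 001111111100100
Gen 7 (rule 218): 011111111111010
Gen 8 (rule 18): 100000000000001
Gen 9 (rule 169): 001111111111100
Gen 10 (rule 218): 011111111111110
Gen 11 (rule 18): 100000000000001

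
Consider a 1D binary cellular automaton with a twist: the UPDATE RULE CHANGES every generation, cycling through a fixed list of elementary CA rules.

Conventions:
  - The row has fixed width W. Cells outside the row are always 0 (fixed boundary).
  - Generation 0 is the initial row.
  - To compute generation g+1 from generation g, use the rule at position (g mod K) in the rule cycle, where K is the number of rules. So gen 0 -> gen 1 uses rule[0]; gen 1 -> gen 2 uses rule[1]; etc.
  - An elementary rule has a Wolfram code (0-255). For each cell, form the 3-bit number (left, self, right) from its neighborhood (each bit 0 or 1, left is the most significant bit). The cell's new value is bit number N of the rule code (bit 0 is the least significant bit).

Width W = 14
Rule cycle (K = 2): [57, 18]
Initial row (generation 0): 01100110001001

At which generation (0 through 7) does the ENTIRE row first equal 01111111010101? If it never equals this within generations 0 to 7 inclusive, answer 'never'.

Gen 0: 01100110001001
Gen 1 (rule 57): 01010101100100
Gen 2 (rule 18): 10000000011010
Gen 3 (rule 57): 01111111010101
Gen 4 (rule 18): 10000000000000
Gen 5 (rule 57): 01111111111111
Gen 6 (rule 18): 10000000000000
Gen 7 (rule 57): 01111111111111

Answer: 3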